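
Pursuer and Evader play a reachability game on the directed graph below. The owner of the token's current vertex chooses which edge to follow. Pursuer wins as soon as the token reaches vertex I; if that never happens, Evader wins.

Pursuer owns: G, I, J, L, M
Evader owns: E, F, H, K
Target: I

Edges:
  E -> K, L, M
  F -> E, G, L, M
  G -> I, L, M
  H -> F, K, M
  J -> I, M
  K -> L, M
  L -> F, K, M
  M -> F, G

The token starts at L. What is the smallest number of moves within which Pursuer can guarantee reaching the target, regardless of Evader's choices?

3

A0 = {I}
A1: add {G, J} — G (Pursuer) has G→I; J (Pursuer) has J→I.
A2: add {M} — M (Pursuer) has M→G.
A3: add {L} — L (Pursuer) has L→M.
L enters the attractor at level 3, so Pursuer can force the target in 3 moves from there.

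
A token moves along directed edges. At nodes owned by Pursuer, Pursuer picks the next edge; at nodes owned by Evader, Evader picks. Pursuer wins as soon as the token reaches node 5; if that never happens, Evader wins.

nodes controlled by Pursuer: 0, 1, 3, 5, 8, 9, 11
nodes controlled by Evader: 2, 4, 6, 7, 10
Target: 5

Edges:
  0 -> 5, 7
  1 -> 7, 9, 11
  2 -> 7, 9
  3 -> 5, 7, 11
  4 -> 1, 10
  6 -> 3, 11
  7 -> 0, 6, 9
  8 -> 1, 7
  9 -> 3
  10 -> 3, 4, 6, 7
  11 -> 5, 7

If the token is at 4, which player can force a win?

A0 = {5}
A1: add {0, 3, 11} — 0 (Pursuer) has 0→5; 3 (Pursuer) has 3→5; 11 (Pursuer) has 11→5.
A2: add {1, 6, 9} — 1 (Pursuer) has 1→11; 6 (Evader): all of {3, 11} already in; 9 (Pursuer) has 9→3.
A3: add {7, 8} — 7 (Evader): all of {0, 6, 9} already in; 8 (Pursuer) has 8→1.
A4: add {2} — 2 (Evader): all of {7, 9} already in.
A5 = A4; e.g. 4 (Evader) can still go to 10. Fixed point.
4 never enters the attractor, so Evader can avoid the target forever.

Evader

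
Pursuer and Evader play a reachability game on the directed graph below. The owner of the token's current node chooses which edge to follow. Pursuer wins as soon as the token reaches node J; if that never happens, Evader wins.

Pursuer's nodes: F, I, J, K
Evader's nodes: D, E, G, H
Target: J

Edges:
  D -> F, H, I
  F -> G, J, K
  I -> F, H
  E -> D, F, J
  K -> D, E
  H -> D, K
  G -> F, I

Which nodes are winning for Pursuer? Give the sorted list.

A0 = {J}
A1: add {F} — F (Pursuer) has F→J.
A2: add {I} — I (Pursuer) has I→F.
A3: add {G} — G (Evader): all of {F, I} already in.
A4 = A3; e.g. D (Evader) can still go to H. Fixed point.
Pursuer's winning region = {F, G, I, J}.

F, G, I, J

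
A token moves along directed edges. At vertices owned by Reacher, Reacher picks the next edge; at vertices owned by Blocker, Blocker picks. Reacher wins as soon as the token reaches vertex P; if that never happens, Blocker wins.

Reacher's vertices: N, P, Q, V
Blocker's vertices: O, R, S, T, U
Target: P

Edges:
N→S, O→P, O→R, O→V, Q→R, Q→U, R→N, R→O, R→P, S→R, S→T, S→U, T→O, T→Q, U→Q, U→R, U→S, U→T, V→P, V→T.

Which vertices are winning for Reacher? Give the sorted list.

P, V

A0 = {P}
A1: add {V} — V (Reacher) has V→P.
A2 = A1; e.g. N (Reacher) has no edge into A1. Fixed point.
Reacher's winning region = {P, V}.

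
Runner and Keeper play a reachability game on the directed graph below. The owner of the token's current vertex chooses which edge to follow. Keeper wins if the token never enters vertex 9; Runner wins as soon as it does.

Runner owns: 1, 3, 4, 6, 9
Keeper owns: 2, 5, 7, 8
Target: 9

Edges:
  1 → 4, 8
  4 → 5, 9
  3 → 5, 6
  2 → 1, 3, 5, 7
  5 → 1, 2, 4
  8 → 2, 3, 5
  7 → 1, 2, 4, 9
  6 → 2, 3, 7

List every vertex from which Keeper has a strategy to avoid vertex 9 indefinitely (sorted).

2, 3, 5, 6, 7, 8

A0 = {9}
A1: add {4} — 4 (Runner) has 4→9.
A2: add {1} — 1 (Runner) has 1→4.
A3 = A2; e.g. 2 (Keeper) can still go to 3. Fixed point.
Runner's attractor = {1, 4, 9}; Keeper avoids the target exactly from the complement.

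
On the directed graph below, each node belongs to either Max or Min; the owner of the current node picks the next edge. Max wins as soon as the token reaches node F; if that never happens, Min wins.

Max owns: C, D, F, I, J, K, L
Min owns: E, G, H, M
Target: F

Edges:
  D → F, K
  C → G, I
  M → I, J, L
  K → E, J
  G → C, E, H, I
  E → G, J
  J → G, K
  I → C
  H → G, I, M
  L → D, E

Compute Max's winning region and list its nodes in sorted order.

D, F, L

A0 = {F}
A1: add {D} — D (Max) has D→F.
A2: add {L} — L (Max) has L→D.
A3 = A2; e.g. C (Max) has no edge into A2. Fixed point.
Max's winning region = {D, F, L}.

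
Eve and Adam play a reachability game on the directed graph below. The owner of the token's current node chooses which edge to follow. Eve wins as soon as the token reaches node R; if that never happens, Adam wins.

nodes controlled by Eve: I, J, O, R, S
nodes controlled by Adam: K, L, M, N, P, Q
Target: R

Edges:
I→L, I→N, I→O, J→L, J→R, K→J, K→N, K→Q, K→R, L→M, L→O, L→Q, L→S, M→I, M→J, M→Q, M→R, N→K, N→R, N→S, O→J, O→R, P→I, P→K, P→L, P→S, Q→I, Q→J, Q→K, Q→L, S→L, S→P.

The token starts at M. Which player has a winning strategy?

A0 = {R}
A1: add {J, O} — J (Eve) has J→R; O (Eve) has O→R.
A2: add {I} — I (Eve) has I→O.
A3 = A2; e.g. K (Adam) can still go to N. Fixed point.
M never enters the attractor, so Adam can avoid the target forever.

Adam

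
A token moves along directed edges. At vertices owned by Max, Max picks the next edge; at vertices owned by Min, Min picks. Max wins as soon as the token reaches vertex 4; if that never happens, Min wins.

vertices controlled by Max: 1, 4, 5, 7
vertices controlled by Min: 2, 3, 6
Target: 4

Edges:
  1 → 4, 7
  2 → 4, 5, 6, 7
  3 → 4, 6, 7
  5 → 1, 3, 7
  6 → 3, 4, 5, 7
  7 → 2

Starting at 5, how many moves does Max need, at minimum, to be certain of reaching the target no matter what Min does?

A0 = {4}
A1: add {1} — 1 (Max) has 1→4.
A2: add {5} — 5 (Max) has 5→1.
A3 = A2; e.g. 2 (Min) can still go to 6. Fixed point.
5 enters the attractor at level 2, so Max can force the target in 2 moves from there.

2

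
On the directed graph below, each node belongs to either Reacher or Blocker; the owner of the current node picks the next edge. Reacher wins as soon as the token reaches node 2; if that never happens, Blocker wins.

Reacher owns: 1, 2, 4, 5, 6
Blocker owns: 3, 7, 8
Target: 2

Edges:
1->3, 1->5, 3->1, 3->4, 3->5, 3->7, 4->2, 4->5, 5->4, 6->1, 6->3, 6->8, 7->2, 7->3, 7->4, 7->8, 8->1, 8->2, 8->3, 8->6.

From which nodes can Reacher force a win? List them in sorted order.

1, 2, 4, 5, 6

A0 = {2}
A1: add {4} — 4 (Reacher) has 4→2.
A2: add {5} — 5 (Reacher) has 5→4.
A3: add {1} — 1 (Reacher) has 1→5.
A4: add {6} — 6 (Reacher) has 6→1.
A5 = A4; e.g. 3 (Blocker) can still go to 7. Fixed point.
Reacher's winning region = {1, 2, 4, 5, 6}.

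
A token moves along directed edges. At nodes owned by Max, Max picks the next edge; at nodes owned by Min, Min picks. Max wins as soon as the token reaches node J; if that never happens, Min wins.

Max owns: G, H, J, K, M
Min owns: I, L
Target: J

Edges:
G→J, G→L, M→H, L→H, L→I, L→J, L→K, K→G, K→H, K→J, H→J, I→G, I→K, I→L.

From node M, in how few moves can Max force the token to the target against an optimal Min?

A0 = {J}
A1: add {G, H, K} — G (Max) has G→J; H (Max) has H→J; K (Max) has K→J.
A2: add {M} — M (Max) has M→H.
A3 = A2; e.g. I (Min) can still go to L. Fixed point.
M enters the attractor at level 2, so Max can force the target in 2 moves from there.

2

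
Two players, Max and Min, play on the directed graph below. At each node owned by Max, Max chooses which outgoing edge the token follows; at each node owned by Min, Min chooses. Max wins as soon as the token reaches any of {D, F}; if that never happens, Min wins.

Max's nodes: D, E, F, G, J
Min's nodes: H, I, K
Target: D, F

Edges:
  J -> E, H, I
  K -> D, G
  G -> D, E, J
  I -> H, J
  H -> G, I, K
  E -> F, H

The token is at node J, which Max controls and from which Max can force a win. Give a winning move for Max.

E

A0 = {D, F}
A1: add {E, G} — E (Max) has E→F; G (Max) has G→D.
A2: add {J, K} — J (Max) has J→E; K (Min): all of {D, G} already in.
A3 = A2; e.g. H (Min) can still go to I. Fixed point.
From J, successor E is in the attractor (rank 1); the other successors H, I are not.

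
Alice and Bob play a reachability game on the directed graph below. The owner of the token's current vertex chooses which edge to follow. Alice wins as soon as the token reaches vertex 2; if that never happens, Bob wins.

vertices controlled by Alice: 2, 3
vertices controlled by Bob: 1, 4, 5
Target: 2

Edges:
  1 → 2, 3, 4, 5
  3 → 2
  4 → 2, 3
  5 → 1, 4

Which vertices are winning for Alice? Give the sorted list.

2, 3, 4

A0 = {2}
A1: add {3} — 3 (Alice) has 3→2.
A2: add {4} — 4 (Bob): all of {2, 3} already in.
A3 = A2; e.g. 1 (Bob) can still go to 5. Fixed point.
Alice's winning region = {2, 3, 4}.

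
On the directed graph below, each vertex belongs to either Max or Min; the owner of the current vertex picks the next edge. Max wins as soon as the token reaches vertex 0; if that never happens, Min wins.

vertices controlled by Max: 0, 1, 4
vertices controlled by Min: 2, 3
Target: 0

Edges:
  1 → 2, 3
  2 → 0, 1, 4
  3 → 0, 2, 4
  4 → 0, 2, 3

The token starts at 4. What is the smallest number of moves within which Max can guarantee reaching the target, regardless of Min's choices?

A0 = {0}
A1: add {4} — 4 (Max) has 4→0.
A2 = A1; e.g. 1 (Max) has no edge into A1. Fixed point.
4 enters the attractor at level 1, so Max can force the target in 1 move from there.

1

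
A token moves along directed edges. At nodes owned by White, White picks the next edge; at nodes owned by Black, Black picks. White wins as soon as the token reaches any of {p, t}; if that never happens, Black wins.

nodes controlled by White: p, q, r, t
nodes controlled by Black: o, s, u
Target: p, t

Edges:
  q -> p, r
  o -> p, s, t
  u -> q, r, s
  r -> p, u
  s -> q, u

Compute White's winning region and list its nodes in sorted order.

p, q, r, t

A0 = {p, t}
A1: add {q, r} — q (White) has q→p; r (White) has r→p.
A2 = A1; e.g. o (Black) can still go to s. Fixed point.
White's winning region = {p, q, r, t}.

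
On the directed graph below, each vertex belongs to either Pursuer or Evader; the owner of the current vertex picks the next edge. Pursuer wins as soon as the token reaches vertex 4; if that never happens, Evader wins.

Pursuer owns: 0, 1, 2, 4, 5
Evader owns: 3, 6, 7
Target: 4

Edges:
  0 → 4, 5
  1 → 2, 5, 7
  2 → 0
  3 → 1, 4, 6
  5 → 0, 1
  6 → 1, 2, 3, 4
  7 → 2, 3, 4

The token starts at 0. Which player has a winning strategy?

A0 = {4}
A1: add {0} — 0 (Pursuer) has 0→4.
0 ∈ A1, so Pursuer can force the target.

Pursuer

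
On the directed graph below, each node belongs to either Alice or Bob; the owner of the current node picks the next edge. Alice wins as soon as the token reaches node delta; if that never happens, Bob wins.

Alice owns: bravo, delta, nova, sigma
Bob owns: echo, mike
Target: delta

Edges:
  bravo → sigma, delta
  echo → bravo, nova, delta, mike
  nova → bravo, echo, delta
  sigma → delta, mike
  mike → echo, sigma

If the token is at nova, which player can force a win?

Alice

A0 = {delta}
A1: add {bravo, nova, sigma} — bravo (Alice) has bravo→delta; nova (Alice) has nova→delta; sigma (Alice) has sigma→delta.
A2 = A1; e.g. echo (Bob) can still go to mike. Fixed point.
nova ∈ A1, so Alice can force the target.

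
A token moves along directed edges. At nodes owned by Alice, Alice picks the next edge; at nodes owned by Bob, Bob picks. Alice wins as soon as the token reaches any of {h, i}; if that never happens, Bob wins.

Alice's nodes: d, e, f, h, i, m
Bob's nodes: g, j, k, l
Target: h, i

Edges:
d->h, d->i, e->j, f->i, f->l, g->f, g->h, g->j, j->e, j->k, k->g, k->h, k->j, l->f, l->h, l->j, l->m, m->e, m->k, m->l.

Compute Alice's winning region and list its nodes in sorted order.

A0 = {h, i}
A1: add {d, f} — d (Alice) has d→h; f (Alice) has f→i.
A2 = A1; e.g. e (Alice) has no edge into A1. Fixed point.
Alice's winning region = {d, f, h, i}.

d, f, h, i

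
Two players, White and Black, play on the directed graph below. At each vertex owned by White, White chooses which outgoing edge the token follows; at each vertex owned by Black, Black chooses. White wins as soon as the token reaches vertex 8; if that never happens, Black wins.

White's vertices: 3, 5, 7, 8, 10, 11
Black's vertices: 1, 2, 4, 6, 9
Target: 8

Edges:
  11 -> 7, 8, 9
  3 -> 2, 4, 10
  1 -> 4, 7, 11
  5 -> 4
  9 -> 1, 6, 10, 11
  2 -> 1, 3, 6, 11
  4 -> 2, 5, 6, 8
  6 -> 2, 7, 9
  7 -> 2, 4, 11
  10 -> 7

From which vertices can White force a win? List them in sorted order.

A0 = {8}
A1: add {11} — 11 (White) has 11→8.
A2: add {7} — 7 (White) has 7→11.
A3: add {10} — 10 (White) has 10→7.
A4: add {3} — 3 (White) has 3→10.
A5 = A4; e.g. 1 (Black) can still go to 4. Fixed point.
White's winning region = {3, 7, 8, 10, 11}.

3, 7, 8, 10, 11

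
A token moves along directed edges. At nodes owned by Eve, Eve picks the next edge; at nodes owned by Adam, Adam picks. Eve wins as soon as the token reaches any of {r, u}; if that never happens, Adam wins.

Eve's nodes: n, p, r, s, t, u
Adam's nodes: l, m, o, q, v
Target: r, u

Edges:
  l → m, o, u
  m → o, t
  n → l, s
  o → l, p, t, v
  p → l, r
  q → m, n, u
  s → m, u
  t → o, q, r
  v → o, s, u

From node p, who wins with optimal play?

A0 = {r, u}
A1: add {p, s, t} — p (Eve) has p→r; s (Eve) has s→u; t (Eve) has t→r.
p ∈ A1, so Eve can force the target.

Eve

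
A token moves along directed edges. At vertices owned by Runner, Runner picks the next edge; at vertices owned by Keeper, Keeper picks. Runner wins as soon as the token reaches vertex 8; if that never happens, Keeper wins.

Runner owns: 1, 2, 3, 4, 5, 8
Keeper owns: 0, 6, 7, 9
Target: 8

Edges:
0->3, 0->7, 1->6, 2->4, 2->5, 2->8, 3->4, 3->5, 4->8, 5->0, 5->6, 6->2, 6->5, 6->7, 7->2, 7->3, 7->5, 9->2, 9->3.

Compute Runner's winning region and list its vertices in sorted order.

2, 3, 4, 8, 9

A0 = {8}
A1: add {2, 4} — 2 (Runner) has 2→8; 4 (Runner) has 4→8.
A2: add {3} — 3 (Runner) has 3→4.
A3: add {9} — 9 (Keeper): all of {2, 3} already in.
A4 = A3; e.g. 0 (Keeper) can still go to 7. Fixed point.
Runner's winning region = {2, 3, 4, 8, 9}.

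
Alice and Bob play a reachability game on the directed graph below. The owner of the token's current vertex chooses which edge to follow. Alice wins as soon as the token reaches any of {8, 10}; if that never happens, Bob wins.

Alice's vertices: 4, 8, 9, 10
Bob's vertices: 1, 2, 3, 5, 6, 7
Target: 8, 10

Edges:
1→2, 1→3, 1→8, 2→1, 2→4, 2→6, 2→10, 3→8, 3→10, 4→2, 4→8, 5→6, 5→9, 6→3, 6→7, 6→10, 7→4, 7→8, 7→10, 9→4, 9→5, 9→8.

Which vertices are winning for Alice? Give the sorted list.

3, 4, 5, 6, 7, 8, 9, 10

A0 = {8, 10}
A1: add {3, 4, 9} — 3 (Bob): all of {8, 10} already in; 4 (Alice) has 4→8; 9 (Alice) has 9→8.
A2: add {7} — 7 (Bob): all of {4, 8, 10} already in.
A3: add {6} — 6 (Bob): all of {3, 7, 10} already in.
A4: add {5} — 5 (Bob): all of {6, 9} already in.
A5 = A4; e.g. 1 (Bob) can still go to 2. Fixed point.
Alice's winning region = {3, 4, 5, 6, 7, 8, 9, 10}.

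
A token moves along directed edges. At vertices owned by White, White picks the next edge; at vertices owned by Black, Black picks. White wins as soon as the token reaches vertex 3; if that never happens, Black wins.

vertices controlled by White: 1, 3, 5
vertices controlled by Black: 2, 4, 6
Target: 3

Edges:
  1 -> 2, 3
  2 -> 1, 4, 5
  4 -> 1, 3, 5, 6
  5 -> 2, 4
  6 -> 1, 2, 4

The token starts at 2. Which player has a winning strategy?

Black

A0 = {3}
A1: add {1} — 1 (White) has 1→3.
A2 = A1; e.g. 2 (Black) can still go to 4. Fixed point.
2 never enters the attractor, so Black can avoid the target forever.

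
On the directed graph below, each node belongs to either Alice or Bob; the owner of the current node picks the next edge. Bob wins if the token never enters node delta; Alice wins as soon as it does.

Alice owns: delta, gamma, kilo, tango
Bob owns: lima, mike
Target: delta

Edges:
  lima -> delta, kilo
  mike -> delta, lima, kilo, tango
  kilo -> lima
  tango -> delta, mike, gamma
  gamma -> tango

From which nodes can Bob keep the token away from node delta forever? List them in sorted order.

kilo, lima, mike

A0 = {delta}
A1: add {tango} — tango (Alice) has tango→delta.
A2: add {gamma} — gamma (Alice) has gamma→tango.
A3 = A2; e.g. mike (Bob) can still go to lima. Fixed point.
Alice's attractor = {delta, gamma, tango}; Bob avoids the target exactly from the complement.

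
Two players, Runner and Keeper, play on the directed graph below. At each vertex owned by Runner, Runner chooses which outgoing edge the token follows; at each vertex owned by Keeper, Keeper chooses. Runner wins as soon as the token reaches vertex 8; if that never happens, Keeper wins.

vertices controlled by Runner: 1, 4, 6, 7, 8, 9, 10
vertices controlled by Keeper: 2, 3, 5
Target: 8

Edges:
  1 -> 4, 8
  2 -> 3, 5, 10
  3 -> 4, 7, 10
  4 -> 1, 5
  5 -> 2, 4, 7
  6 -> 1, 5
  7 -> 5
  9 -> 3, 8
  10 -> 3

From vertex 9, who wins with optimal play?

A0 = {8}
A1: add {1, 9} — 1 (Runner) has 1→8; 9 (Runner) has 9→8.
9 ∈ A1, so Runner can force the target.

Runner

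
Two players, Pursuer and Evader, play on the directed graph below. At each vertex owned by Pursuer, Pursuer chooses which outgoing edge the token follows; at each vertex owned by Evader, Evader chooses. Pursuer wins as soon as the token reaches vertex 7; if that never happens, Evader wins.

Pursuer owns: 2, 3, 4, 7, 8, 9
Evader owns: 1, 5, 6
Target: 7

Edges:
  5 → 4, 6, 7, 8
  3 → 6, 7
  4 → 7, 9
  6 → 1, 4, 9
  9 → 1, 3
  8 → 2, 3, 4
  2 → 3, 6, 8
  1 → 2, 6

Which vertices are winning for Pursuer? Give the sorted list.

2, 3, 4, 7, 8, 9

A0 = {7}
A1: add {3, 4} — 3 (Pursuer) has 3→7; 4 (Pursuer) has 4→7.
A2: add {2, 8, 9} — 2 (Pursuer) has 2→3; 8 (Pursuer) has 8→3; 9 (Pursuer) has 9→3.
A3 = A2; e.g. 1 (Evader) can still go to 6. Fixed point.
Pursuer's winning region = {2, 3, 4, 7, 8, 9}.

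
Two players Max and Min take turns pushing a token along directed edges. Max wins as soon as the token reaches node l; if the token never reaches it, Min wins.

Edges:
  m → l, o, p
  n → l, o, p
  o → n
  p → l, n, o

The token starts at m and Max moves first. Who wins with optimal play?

Track states (vertex, player-to-move).
A0 = {(l,Max), (l,Min)}
A1: add {(m,Max), (n,Max), (p,Max)}.
(m,Max) ∈ A1 ⇒ Max forces the target.

Max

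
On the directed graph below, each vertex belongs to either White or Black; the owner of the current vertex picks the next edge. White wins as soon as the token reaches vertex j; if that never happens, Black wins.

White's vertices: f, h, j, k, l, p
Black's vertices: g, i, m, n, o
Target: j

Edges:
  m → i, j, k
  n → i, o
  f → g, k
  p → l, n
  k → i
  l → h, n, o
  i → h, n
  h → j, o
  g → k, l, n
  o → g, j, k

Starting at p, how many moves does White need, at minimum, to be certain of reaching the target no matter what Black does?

A0 = {j}
A1: add {h} — h (White) has h→j.
A2: add {l} — l (White) has l→h.
A3: add {p} — p (White) has p→l.
A4 = A3; e.g. f (White) has no edge into A3. Fixed point.
p enters the attractor at level 3, so White can force the target in 3 moves from there.

3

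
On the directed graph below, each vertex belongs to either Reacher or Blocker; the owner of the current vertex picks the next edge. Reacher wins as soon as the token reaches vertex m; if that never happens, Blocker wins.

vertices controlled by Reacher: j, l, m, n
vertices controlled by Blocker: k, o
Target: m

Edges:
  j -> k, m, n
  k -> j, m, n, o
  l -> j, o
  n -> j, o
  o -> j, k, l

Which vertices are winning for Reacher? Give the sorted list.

A0 = {m}
A1: add {j} — j (Reacher) has j→m.
A2: add {l, n} — l (Reacher) has l→j; n (Reacher) has n→j.
A3 = A2; e.g. k (Blocker) can still go to o. Fixed point.
Reacher's winning region = {j, l, m, n}.

j, l, m, n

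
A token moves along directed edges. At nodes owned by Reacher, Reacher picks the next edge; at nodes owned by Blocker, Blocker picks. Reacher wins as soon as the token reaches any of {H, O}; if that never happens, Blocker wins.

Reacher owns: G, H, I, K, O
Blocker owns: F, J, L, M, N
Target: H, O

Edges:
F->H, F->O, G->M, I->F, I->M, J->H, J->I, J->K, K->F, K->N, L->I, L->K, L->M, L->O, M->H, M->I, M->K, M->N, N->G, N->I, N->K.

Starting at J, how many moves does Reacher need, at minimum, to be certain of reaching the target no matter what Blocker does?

A0 = {H, O}
A1: add {F} — F (Blocker): all of {H, O} already in.
A2: add {I, K} — I (Reacher) has I→F; K (Reacher) has K→F.
A3: add {J} — J (Blocker): all of {H, I, K} already in.
A4 = A3; e.g. G (Reacher) has no edge into A3. Fixed point.
J enters the attractor at level 3, so Reacher can force the target in 3 moves from there.

3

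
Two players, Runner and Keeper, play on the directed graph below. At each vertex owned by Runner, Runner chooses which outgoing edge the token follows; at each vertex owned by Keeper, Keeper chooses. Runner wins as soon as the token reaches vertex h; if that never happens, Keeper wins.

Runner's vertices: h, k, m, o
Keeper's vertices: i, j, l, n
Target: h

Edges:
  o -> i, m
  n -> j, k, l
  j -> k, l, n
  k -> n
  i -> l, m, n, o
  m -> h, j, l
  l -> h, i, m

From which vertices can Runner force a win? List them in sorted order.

A0 = {h}
A1: add {m} — m (Runner) has m→h.
A2: add {o} — o (Runner) has o→m.
A3 = A2; e.g. i (Keeper) can still go to l. Fixed point.
Runner's winning region = {h, m, o}.

h, m, o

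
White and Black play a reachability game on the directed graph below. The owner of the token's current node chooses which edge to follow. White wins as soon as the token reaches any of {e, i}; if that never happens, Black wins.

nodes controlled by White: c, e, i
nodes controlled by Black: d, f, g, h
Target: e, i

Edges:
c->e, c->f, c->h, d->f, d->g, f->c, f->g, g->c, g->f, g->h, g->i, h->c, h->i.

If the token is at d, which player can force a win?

A0 = {e, i}
A1: add {c} — c (White) has c→e.
A2: add {h} — h (Black): all of {c, i} already in.
A3 = A2; e.g. d (Black) can still go to f. Fixed point.
d never enters the attractor, so Black can avoid the target forever.

Black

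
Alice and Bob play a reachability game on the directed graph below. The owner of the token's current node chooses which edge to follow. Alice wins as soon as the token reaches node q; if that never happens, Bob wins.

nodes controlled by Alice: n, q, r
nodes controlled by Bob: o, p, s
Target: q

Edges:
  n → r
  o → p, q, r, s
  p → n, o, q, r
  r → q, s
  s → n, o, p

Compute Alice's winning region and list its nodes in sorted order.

A0 = {q}
A1: add {r} — r (Alice) has r→q.
A2: add {n} — n (Alice) has n→r.
A3 = A2; e.g. o (Bob) can still go to p. Fixed point.
Alice's winning region = {n, q, r}.

n, q, r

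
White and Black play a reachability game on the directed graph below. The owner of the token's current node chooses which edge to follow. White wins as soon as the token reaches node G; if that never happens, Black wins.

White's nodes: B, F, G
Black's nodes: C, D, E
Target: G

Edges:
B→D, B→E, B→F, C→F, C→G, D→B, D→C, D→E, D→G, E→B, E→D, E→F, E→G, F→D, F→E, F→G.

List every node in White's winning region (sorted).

A0 = {G}
A1: add {F} — F (White) has F→G.
A2: add {B, C} — B (White) has B→F; C (Black): all of {F, G} already in.
A3 = A2; e.g. D (Black) can still go to E. Fixed point.
White's winning region = {B, C, F, G}.

B, C, F, G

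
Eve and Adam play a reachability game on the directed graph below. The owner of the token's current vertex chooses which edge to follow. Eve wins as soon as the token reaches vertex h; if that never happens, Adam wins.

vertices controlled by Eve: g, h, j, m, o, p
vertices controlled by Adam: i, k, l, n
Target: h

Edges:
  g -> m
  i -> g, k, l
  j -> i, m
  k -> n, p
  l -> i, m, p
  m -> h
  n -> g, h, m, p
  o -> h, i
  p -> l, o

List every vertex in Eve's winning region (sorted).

A0 = {h}
A1: add {m, o} — m (Eve) has m→h; o (Eve) has o→h.
A2: add {g, j, p} — g (Eve) has g→m; j (Eve) has j→m; p (Eve) has p→o.
A3: add {n} — n (Adam): all of {g, h, m, p} already in.
A4: add {k} — k (Adam): all of {n, p} already in.
A5 = A4; e.g. i (Adam) can still go to l. Fixed point.
Eve's winning region = {g, h, j, k, m, n, o, p}.

g, h, j, k, m, n, o, p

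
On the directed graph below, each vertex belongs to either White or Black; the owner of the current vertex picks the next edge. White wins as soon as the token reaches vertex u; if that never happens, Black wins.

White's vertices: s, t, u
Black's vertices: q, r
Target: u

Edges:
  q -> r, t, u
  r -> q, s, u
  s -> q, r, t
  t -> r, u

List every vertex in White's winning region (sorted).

s, t, u

A0 = {u}
A1: add {t} — t (White) has t→u.
A2: add {s} — s (White) has s→t.
A3 = A2; e.g. q (Black) can still go to r. Fixed point.
White's winning region = {s, t, u}.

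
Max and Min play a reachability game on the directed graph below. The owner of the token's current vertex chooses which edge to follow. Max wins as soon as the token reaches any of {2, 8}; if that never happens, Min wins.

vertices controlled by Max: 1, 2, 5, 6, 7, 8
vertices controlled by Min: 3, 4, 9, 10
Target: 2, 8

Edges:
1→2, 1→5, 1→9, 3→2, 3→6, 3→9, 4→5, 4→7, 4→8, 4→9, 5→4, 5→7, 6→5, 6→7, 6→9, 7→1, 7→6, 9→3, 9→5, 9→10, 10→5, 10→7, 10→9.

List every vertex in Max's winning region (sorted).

A0 = {2, 8}
A1: add {1} — 1 (Max) has 1→2.
A2: add {7} — 7 (Max) has 7→1.
A3: add {5, 6} — 5 (Max) has 5→7; 6 (Max) has 6→7.
A4 = A3; e.g. 3 (Min) can still go to 9. Fixed point.
Max's winning region = {1, 2, 5, 6, 7, 8}.

1, 2, 5, 6, 7, 8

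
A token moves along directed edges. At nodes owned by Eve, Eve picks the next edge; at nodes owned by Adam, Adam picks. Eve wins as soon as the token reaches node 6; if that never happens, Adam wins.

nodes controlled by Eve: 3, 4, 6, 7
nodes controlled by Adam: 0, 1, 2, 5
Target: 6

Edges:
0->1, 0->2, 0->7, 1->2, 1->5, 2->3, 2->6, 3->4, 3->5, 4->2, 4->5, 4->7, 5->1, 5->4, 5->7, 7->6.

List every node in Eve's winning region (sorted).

2, 3, 4, 6, 7

A0 = {6}
A1: add {7} — 7 (Eve) has 7→6.
A2: add {4} — 4 (Eve) has 4→7.
A3: add {3} — 3 (Eve) has 3→4.
A4: add {2} — 2 (Adam): all of {3, 6} already in.
A5 = A4; e.g. 0 (Adam) can still go to 1. Fixed point.
Eve's winning region = {2, 3, 4, 6, 7}.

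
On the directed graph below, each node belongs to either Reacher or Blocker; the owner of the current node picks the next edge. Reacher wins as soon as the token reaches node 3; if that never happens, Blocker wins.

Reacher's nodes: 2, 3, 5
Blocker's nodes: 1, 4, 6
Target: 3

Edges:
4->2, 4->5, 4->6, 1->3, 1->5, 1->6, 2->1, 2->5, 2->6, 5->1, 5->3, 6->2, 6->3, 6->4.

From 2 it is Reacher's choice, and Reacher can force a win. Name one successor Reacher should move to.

A0 = {3}
A1: add {5} — 5 (Reacher) has 5→3.
A2: add {2} — 2 (Reacher) has 2→5.
A3 = A2; e.g. 1 (Blocker) can still go to 6. Fixed point.
From 2, successor 5 is in the attractor (rank 1); the other successors 1, 6 are not.

5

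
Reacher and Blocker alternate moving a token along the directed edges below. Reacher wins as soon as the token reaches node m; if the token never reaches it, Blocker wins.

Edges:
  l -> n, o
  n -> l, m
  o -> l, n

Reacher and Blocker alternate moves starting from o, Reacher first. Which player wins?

Blocker

Track states (vertex, player-to-move).
A0 = {(m,Reacher), (m,Blocker)}
A1: add {(n,Reacher)}.
A2 = A1; e.g. (l,Reacher) stays out. (o,Reacher) never enters ⇒ Blocker avoids the target.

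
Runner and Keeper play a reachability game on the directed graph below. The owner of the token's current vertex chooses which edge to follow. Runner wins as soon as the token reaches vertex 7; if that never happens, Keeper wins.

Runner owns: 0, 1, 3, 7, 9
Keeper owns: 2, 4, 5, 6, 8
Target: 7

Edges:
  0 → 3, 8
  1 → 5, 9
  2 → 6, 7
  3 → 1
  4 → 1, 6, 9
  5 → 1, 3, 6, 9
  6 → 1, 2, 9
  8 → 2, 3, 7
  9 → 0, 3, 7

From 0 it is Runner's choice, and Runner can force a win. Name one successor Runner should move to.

A0 = {7}
A1: add {9} — 9 (Runner) has 9→7.
A2: add {1} — 1 (Runner) has 1→9.
A3: add {3} — 3 (Runner) has 3→1.
A4: add {0} — 0 (Runner) has 0→3.
A5 = A4; e.g. 2 (Keeper) can still go to 6. Fixed point.
From 0, successor 3 is in the attractor (rank 3); the other successor 8 is not.

3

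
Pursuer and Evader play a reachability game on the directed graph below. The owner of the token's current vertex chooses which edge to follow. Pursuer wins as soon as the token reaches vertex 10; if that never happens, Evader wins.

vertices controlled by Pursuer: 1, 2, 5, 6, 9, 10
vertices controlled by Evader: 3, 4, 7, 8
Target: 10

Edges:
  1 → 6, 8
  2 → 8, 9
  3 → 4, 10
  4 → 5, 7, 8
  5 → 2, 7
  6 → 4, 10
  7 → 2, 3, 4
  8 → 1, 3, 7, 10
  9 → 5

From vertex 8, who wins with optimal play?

A0 = {10}
A1: add {6} — 6 (Pursuer) has 6→10.
A2: add {1} — 1 (Pursuer) has 1→6.
A3 = A2; e.g. 2 (Pursuer) has no edge into A2. Fixed point.
8 never enters the attractor, so Evader can avoid the target forever.

Evader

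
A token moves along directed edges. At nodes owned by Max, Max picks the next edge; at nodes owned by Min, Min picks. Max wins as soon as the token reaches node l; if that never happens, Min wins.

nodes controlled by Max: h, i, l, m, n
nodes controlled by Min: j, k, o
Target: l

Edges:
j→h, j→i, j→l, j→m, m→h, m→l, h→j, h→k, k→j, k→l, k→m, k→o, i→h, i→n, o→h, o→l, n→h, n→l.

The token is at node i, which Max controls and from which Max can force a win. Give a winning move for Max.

A0 = {l}
A1: add {m, n} — m (Max) has m→l; n (Max) has n→l.
A2: add {i} — i (Max) has i→n.
A3 = A2; e.g. h (Max) has no edge into A2. Fixed point.
From i, successor n is in the attractor (rank 1); the other successor h is not.

n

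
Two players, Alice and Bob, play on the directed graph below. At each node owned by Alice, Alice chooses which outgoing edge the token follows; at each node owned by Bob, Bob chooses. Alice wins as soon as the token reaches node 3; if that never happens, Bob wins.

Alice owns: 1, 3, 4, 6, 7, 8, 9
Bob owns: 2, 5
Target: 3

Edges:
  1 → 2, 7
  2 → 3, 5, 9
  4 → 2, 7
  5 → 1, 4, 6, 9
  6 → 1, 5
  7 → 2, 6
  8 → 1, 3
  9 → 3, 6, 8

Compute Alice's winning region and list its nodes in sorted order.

3, 8, 9

A0 = {3}
A1: add {8, 9} — 8 (Alice) has 8→3; 9 (Alice) has 9→3.
A2 = A1; e.g. 1 (Alice) has no edge into A1. Fixed point.
Alice's winning region = {3, 8, 9}.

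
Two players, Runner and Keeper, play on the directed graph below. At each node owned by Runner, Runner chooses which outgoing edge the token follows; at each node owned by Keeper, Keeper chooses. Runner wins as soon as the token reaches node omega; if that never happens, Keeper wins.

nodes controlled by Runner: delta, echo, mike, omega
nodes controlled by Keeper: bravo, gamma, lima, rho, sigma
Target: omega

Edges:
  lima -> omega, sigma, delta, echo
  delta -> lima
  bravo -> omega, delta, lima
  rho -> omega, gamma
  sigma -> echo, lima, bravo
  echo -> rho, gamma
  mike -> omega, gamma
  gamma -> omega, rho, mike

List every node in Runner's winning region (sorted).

A0 = {omega}
A1: add {mike} — mike (Runner) has mike→omega.
A2 = A1; e.g. sigma (Keeper) can still go to echo. Fixed point.
Runner's winning region = {mike, omega}.

mike, omega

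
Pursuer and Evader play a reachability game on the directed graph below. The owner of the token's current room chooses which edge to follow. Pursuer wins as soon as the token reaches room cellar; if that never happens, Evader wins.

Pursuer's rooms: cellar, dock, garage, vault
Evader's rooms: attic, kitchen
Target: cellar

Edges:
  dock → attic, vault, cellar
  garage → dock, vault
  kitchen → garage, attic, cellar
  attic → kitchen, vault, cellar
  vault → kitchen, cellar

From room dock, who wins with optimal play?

A0 = {cellar}
A1: add {dock, vault} — dock (Pursuer) has dock→cellar; vault (Pursuer) has vault→cellar.
dock ∈ A1, so Pursuer can force the target.

Pursuer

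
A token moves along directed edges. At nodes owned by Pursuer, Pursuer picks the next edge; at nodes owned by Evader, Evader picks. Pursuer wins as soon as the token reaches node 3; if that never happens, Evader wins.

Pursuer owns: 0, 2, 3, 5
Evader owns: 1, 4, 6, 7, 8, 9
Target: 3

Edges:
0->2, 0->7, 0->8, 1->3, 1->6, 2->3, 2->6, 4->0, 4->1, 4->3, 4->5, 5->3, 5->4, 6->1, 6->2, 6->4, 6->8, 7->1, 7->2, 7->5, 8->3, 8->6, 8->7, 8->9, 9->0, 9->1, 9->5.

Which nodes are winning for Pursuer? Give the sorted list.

0, 2, 3, 5

A0 = {3}
A1: add {2, 5} — 2 (Pursuer) has 2→3; 5 (Pursuer) has 5→3.
A2: add {0} — 0 (Pursuer) has 0→2.
A3 = A2; e.g. 1 (Evader) can still go to 6. Fixed point.
Pursuer's winning region = {0, 2, 3, 5}.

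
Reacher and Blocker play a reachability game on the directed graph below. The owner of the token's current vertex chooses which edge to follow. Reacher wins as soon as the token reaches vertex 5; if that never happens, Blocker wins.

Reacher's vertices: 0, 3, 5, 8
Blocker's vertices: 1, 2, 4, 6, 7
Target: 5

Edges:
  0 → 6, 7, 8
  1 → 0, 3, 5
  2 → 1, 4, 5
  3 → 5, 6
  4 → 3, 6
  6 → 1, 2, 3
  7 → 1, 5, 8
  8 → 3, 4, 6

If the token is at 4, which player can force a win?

A0 = {5}
A1: add {3} — 3 (Reacher) has 3→5.
A2: add {8} — 8 (Reacher) has 8→3.
A3: add {0} — 0 (Reacher) has 0→8.
A4: add {1} — 1 (Blocker): all of {0, 3, 5} already in.
A5: add {7} — 7 (Blocker): all of {1, 5, 8} already in.
A6 = A5; e.g. 2 (Blocker) can still go to 4. Fixed point.
4 never enters the attractor, so Blocker can avoid the target forever.

Blocker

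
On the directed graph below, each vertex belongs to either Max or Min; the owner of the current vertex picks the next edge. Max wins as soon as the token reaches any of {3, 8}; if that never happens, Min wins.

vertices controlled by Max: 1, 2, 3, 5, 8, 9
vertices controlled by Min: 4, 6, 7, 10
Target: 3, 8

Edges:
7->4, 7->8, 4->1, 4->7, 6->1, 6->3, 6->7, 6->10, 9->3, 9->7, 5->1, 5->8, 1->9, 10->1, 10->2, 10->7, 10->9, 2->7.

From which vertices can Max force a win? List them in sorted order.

A0 = {3, 8}
A1: add {5, 9} — 5 (Max) has 5→8; 9 (Max) has 9→3.
A2: add {1} — 1 (Max) has 1→9.
A3 = A2; e.g. 2 (Max) has no edge into A2. Fixed point.
Max's winning region = {1, 3, 5, 8, 9}.

1, 3, 5, 8, 9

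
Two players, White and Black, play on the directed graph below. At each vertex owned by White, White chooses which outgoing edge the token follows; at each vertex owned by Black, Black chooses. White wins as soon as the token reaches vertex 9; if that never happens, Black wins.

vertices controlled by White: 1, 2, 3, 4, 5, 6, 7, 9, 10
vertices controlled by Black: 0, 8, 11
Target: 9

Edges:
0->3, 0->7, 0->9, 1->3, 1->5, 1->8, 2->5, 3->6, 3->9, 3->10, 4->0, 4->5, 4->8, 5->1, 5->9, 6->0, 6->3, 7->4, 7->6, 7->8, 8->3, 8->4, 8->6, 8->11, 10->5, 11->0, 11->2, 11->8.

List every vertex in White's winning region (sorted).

0, 1, 2, 3, 4, 5, 6, 7, 9, 10

A0 = {9}
A1: add {3, 5} — 3 (White) has 3→9; 5 (White) has 5→9.
A2: add {1, 2, 4, 6, 10} — 1 (White) has 1→3; 2 (White) has 2→5; 4 (White) has 4→5; 6 (White) has 6→3; 10 (White) has 10→5.
A3: add {7} — 7 (White) has 7→4.
A4: add {0} — 0 (Black): all of {3, 7, 9} already in.
A5 = A4; e.g. 8 (Black) can still go to 11. Fixed point.
White's winning region = {0, 1, 2, 3, 4, 5, 6, 7, 9, 10}.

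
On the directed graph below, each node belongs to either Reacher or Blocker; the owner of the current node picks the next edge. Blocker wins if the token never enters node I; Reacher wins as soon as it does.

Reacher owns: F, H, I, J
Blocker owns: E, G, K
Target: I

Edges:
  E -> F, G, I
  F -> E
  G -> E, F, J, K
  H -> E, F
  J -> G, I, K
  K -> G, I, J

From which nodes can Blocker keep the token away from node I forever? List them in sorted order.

E, F, G, H, K

A0 = {I}
A1: add {J} — J (Reacher) has J→I.
A2 = A1; e.g. E (Blocker) can still go to F. Fixed point.
Reacher's attractor = {I, J}; Blocker avoids the target exactly from the complement.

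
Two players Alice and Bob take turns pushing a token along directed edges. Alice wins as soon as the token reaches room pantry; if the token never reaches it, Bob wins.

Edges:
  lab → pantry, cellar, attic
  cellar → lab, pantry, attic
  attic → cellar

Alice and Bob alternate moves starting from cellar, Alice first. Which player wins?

Alice

Track states (vertex, player-to-move).
A0 = {(pantry,Alice), (pantry,Bob)}
A1: add {(lab,Alice), (cellar,Alice)}.
(cellar,Alice) ∈ A1 ⇒ Alice forces the target.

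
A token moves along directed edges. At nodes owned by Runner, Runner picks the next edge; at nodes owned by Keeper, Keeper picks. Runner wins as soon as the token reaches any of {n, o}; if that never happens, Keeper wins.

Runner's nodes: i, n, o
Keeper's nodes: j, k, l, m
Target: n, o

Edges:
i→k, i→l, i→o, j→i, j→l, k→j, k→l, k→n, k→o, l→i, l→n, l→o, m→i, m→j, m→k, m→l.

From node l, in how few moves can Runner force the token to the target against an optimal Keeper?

A0 = {n, o}
A1: add {i} — i (Runner) has i→o.
A2: add {l} — l (Keeper): all of {i, n, o} already in.
l enters the attractor at level 2, so Runner can force the target in 2 moves from there.

2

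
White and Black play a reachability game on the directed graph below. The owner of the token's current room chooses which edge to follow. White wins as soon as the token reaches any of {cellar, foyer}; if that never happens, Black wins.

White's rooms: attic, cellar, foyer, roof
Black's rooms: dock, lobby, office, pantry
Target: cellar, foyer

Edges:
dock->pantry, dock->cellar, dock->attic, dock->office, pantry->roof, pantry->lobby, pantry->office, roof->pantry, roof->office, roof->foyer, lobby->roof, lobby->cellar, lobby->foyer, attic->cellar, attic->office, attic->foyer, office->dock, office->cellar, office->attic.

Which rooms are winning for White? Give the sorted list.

attic, cellar, foyer, lobby, roof

A0 = {cellar, foyer}
A1: add {attic, roof} — roof (White) has roof→foyer; attic (White) has attic→cellar.
A2: add {lobby} — lobby (Black): all of {roof, cellar, foyer} already in.
A3 = A2; e.g. dock (Black) can still go to pantry. Fixed point.
White's winning region = {attic, cellar, foyer, lobby, roof}.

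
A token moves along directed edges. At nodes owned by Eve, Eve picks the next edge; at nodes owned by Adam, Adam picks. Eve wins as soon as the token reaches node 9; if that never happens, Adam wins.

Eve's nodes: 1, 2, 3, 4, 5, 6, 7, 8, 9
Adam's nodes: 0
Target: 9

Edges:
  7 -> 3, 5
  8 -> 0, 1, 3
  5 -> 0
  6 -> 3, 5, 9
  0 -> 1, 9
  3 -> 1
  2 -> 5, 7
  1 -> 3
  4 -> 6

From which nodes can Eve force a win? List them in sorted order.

4, 6, 9

A0 = {9}
A1: add {6} — 6 (Eve) has 6→9.
A2: add {4} — 4 (Eve) has 4→6.
A3 = A2; e.g. 0 (Adam) can still go to 1. Fixed point.
Eve's winning region = {4, 6, 9}.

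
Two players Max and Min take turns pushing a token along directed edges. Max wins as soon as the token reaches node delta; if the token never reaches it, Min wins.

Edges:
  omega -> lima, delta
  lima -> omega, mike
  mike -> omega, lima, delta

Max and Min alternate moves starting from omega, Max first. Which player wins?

Max

Track states (vertex, player-to-move).
A0 = {(delta,Max), (delta,Min)}
A1: add {(omega,Max), (mike,Max)}.
(omega,Max) ∈ A1 ⇒ Max forces the target.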